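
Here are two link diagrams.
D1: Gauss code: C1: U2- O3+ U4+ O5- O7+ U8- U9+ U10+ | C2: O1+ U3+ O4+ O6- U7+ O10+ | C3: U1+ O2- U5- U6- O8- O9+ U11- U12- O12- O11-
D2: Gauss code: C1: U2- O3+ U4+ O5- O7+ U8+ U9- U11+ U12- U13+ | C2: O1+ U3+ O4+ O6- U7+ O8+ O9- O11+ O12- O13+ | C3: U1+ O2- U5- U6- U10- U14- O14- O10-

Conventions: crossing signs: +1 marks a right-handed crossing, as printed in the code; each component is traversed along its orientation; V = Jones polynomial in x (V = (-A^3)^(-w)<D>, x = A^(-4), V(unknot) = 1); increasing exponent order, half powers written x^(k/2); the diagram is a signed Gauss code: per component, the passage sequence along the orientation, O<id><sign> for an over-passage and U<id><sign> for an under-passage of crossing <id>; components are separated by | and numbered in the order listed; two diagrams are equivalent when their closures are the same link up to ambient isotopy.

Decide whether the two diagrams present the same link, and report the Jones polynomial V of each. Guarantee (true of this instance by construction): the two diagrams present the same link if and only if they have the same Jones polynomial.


same link: yes
V(D1) = x^-1 + 2x - x^2 + 2x^3 - x^4 + x^5  [12 crossings, <D> = A^-20 - A^-16 + 2A^-12 - A^-8 + 2A^-4 + A^4, w = 0]
D2 (bracket A^-20 - A^-16 + 2A^-12 - A^-8 + 2A^-4 + A^4; 14 crossings at w = 0): V = x^-1 + 2x - x^2 + 2x^3 - x^4 + x^5
note: Reidemeister moves carry D1 (12 crossings) to D2 (14)


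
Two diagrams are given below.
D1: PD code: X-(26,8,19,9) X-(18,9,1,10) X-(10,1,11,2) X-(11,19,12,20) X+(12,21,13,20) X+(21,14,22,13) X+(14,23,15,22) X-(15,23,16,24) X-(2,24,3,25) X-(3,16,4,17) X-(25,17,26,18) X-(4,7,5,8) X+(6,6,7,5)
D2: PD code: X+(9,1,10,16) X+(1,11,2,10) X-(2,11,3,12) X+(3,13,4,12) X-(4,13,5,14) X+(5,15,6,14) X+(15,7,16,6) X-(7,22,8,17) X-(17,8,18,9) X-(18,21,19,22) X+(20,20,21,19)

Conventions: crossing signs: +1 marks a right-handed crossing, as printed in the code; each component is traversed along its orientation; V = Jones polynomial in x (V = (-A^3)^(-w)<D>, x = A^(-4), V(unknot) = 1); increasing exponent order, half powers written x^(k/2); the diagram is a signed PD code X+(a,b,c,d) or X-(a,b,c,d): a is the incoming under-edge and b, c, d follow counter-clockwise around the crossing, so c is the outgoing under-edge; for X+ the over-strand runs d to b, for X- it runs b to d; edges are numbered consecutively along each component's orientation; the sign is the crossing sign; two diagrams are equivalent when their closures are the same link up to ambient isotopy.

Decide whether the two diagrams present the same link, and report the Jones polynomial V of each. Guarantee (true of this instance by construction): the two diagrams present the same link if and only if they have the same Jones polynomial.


equivalent: no
V(D1) = x^(-13/2) - x^(-11/2) + x^(-9/2) - 2x^(-7/2) - x^(-3/2)  (w -5, c 13, <D> = A^-9 + 2A^-1 - A^3 + A^7 - A^11)
D2 (bracket -A^-11 + A^-7 - A^-3 + 2A + A^9; 11 crossings at w = +1): V = -x^(-3/2) - 2x^(1/2) + x^(3/2) - x^(5/2) + x^(7/2)
why: comparing 2 Jones polynomials yields 2 groups


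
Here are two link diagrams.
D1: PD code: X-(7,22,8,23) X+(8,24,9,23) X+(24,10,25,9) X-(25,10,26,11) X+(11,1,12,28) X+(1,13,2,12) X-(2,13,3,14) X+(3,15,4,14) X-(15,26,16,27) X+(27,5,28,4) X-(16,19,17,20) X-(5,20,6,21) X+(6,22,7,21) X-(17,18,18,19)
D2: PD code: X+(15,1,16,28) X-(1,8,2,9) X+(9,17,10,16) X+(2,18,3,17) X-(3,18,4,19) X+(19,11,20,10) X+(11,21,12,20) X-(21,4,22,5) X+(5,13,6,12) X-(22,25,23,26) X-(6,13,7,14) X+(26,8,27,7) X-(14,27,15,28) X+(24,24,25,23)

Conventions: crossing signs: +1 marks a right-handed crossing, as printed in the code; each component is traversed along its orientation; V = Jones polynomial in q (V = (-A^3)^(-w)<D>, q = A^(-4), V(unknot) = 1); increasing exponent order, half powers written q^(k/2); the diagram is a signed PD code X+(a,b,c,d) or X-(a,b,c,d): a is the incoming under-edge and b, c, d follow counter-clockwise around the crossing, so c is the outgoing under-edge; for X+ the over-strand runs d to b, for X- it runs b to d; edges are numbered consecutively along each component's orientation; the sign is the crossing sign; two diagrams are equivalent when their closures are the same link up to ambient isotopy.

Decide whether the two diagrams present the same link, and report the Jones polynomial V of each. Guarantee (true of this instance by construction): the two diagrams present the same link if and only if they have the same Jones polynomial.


same link: yes
V(D1) = q + q^3 - q^4  [14 crossings, <D> = -A^-16 + A^-12 + A^-4, w = 0]
D2 (bracket -A^-10 + A^-6 + A^2; 14 crossings at w = +2): V = q + q^3 - q^4
note: Reidemeister moves carry D1 (14 crossings) to D2 (14)


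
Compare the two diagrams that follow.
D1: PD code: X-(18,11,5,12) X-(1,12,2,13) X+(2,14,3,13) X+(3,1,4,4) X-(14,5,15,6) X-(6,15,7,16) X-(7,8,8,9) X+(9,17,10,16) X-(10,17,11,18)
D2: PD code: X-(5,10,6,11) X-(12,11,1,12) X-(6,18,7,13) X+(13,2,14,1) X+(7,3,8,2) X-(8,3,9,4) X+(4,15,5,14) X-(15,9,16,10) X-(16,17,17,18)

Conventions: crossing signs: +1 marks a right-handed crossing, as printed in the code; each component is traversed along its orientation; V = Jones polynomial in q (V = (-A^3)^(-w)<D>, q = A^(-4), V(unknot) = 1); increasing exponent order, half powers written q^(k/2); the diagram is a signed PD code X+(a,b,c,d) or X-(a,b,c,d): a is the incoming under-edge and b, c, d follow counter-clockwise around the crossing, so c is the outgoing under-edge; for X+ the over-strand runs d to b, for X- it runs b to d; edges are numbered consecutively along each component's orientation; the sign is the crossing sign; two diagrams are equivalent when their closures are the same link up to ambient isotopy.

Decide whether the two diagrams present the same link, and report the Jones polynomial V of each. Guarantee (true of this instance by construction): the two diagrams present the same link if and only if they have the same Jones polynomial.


equivalent: no
V(D1) = q^(-9/2) - q^(-5/2) - q^(-3/2) - q^(-1/2)  (w -3, c 9, <D> = A^-7 + A^-3 + A - A^9)
V(D2) = -q^(-1/2) - q^(1/2)  [9 crossings, <D> = A^-11 + A^-7, w = -3]
key observation: 2 classes among 2 diagrams; unequal V(q) rules out equality


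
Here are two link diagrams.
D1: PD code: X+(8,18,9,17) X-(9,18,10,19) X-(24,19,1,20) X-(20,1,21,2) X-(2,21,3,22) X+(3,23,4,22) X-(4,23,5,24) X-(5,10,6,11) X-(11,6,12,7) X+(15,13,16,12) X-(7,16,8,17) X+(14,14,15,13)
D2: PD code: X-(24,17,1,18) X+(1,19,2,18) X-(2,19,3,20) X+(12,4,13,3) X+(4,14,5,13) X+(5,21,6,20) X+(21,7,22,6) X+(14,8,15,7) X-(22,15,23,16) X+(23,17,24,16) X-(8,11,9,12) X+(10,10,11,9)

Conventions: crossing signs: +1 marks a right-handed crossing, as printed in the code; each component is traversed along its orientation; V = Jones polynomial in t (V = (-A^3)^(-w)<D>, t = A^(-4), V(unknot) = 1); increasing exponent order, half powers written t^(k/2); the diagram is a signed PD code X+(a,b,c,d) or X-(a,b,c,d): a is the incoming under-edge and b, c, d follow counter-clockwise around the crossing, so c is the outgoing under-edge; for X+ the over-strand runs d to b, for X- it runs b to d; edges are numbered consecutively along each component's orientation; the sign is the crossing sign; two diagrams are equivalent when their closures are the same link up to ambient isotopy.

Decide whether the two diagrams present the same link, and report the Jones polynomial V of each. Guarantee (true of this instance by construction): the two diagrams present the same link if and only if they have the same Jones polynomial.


equivalent: no
D1 (bracket A^-4 + 2A^4 - 2A^8 + A^12 - 2A^16 + A^20; 12 crossings at w = -4): V = t^-8 - 2t^-7 + t^-6 - 2t^-5 + 2t^-4 + t^-2
V(D2) = t - t^2 + 2t^3 - t^4 + t^5 - t^6  [12 crossings, <D> = -A^-12 + A^-8 - A^-4 + 2 - A^4 + A^8, w = +4]
observation: V(t) takes 2 values over 2 diagrams, fixing the grouping


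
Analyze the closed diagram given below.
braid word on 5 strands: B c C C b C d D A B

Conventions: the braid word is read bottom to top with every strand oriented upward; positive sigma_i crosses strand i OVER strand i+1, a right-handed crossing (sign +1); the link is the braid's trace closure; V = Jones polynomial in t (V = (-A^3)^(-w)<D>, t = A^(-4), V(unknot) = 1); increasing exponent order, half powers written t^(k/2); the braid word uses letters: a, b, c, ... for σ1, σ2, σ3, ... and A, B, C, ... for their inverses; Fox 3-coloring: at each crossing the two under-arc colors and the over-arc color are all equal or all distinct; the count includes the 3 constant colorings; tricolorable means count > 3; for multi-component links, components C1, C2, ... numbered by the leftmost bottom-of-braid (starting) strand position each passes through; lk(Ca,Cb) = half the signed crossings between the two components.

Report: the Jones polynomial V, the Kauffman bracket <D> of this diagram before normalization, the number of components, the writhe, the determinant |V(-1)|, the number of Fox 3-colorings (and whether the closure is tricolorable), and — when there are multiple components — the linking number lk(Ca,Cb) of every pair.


Jones polynomial: V(t) = t^-5 + t^-4 + t^-3 + 1
<D> = A^-12 + 1 + A^4 + A^8; writhe -4
components 3, writhe -4 (10 crossings)
linking number lk(C1,C2) = -2
lk(C1,C3): 0
lk(C2,C3) = 0
3-colorings: 9 of 3^10, det 0 — tricolorable
note: free reduction leaves σ2⁻¹ σ3⁻¹ σ2 σ3⁻¹ σ1⁻¹ σ2⁻¹ of the original 10 letters


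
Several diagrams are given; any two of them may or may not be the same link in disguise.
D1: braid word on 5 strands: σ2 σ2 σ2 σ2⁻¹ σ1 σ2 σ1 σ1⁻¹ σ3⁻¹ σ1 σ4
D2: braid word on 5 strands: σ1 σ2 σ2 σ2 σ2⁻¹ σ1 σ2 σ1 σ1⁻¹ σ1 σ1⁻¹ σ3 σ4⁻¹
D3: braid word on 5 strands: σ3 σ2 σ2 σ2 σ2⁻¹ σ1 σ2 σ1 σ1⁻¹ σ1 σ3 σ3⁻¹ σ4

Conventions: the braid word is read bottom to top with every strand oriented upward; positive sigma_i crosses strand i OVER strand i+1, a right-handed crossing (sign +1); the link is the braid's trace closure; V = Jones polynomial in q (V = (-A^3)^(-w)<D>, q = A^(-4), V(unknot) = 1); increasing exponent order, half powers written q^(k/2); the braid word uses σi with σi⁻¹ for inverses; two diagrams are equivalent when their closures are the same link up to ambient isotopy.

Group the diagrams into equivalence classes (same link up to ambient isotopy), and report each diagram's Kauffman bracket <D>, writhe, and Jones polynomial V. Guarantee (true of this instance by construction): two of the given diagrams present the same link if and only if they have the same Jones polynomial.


grouping into links: {D1, D2, D3}
V(D1) = -q^(3/2) - q^(7/2) + q^(9/2) - q^(11/2)  (w +5, c 11, <D> = A^-7 - A^-3 + A + A^9)
V(D2) = -q^(3/2) - q^(7/2) + q^(9/2) - q^(11/2)  (w +5, c 13, <D> = A^-7 - A^-3 + A + A^9)
V(D3) = -q^(3/2) - q^(7/2) + q^(9/2) - q^(11/2)  (w +7, c 13, <D> = A^-1 - A^3 + A^7 + A^15)
key observation: one V(q) for all 3 diagrams — one class (guaranteed)


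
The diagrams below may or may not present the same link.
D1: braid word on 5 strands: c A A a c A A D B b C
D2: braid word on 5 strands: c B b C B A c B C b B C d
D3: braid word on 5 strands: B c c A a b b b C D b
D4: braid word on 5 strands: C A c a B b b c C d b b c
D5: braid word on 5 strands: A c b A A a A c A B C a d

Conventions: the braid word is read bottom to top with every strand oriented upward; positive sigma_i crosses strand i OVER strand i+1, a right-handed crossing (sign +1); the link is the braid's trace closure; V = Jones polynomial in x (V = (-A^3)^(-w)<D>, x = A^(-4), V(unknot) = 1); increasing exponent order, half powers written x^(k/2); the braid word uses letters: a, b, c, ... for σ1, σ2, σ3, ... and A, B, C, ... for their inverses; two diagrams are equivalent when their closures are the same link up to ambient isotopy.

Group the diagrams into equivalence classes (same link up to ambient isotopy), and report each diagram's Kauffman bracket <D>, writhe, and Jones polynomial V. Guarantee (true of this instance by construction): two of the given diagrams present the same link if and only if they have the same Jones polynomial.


equivalence classes: {D1, D5} | {D2} | {D3, D4}
D1 (bracket A^-7 + A^-3 + A - A^9; 11 crossings at w = -3): V = x^(-9/2) - x^(-5/2) - x^(-3/2) - x^(-1/2)
D2 (bracket A^-7 - A^-3 + A + A^9; 13 crossings at w = -3): V = -x^(-9/2) - x^(-5/2) + x^(-3/2) - x^(-1/2)
V(D3) = -x^(1/2) - x^(3/2) - x^(5/2) + x^(9/2)  [11 crossings, <D> = -A^-9 + A^-1 + A^3 + A^7, w = +3]
D4 (bracket -A^-3 + A^5 + A^9 + A^13; 13 crossings at w = +5): V = -x^(1/2) - x^(3/2) - x^(5/2) + x^(9/2)
D5 (bracket A^-1 + A^3 + A^7 - A^15; 13 crossings at w = -1): V = x^(-9/2) - x^(-5/2) - x^(-3/2) - x^(-1/2)
key observation: 3 values of V(x) split the 5 diagrams


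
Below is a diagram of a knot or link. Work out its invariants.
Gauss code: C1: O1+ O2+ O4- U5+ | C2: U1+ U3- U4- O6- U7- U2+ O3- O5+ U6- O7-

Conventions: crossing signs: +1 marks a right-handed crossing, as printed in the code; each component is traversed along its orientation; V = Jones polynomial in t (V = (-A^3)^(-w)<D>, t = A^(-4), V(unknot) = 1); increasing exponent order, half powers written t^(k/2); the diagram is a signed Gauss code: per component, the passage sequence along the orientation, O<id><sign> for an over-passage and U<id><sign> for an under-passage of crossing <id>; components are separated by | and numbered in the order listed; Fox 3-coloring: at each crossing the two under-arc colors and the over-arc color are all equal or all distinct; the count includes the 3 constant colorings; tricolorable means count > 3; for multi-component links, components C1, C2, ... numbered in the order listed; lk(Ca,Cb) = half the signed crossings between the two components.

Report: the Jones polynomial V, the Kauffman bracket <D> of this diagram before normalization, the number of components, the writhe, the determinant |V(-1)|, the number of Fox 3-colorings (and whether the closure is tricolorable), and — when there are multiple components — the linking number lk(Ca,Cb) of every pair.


V = t^(-7/2) - t^(-5/2) + t^(-3/2) - 2t^(-1/2) - t^(3/2)
<D> = A^-9 + 2A^-1 - A^3 + A^7 - A^11 (w = -1)
2 components over 7 crossings, w = -1
lk(C1,C2): +1
9 Fox colorings among 3^7, |V(-1)| = 6: tricolorable
why: span 5 respects span(V) <= c + mu - 1 = 8 for this 2-component diagram


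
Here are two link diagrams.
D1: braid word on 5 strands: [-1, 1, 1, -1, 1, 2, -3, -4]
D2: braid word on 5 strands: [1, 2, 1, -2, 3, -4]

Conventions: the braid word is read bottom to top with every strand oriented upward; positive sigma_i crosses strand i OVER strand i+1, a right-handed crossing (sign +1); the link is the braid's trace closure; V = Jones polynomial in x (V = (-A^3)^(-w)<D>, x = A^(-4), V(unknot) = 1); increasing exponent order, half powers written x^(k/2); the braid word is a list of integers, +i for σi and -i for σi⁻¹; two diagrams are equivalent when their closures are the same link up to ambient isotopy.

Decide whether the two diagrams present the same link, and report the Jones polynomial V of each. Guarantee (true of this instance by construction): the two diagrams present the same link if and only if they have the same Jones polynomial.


equivalent: yes
D1 (bracket 1; 8 crossings at w = 0): V = 1
V(D2) = 1  [6 crossings, <D> = A^6, w = +2]
observation: one V(x) for all 2 diagrams — one class (guaranteed)


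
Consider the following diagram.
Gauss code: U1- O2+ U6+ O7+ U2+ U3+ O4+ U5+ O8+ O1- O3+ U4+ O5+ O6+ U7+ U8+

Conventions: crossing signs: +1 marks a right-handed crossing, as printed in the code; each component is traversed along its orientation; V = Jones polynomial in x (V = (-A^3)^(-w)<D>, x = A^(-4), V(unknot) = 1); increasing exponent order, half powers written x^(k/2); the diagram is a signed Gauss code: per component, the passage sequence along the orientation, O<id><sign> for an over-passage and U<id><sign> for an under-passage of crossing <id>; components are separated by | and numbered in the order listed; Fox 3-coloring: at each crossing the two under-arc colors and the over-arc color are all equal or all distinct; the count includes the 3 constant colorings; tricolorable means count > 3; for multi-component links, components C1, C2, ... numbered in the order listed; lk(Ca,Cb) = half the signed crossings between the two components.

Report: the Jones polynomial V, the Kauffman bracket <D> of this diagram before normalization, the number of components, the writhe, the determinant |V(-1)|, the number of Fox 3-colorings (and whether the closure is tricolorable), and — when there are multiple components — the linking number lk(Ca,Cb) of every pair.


V(x) = x^2 + 2x^4 - 2x^5 + x^6 - 2x^7 + x^8
bracket: A^-14 - 2A^-10 + A^-6 - 2A^-2 + 2A^2 + A^10, w = +6
1 component, writhe +6, over 8 crossings
det 9, colorings 27 of 3^8 — tricolorable
observation: V spans 6 powers of x: at least 6 crossings in any diagram


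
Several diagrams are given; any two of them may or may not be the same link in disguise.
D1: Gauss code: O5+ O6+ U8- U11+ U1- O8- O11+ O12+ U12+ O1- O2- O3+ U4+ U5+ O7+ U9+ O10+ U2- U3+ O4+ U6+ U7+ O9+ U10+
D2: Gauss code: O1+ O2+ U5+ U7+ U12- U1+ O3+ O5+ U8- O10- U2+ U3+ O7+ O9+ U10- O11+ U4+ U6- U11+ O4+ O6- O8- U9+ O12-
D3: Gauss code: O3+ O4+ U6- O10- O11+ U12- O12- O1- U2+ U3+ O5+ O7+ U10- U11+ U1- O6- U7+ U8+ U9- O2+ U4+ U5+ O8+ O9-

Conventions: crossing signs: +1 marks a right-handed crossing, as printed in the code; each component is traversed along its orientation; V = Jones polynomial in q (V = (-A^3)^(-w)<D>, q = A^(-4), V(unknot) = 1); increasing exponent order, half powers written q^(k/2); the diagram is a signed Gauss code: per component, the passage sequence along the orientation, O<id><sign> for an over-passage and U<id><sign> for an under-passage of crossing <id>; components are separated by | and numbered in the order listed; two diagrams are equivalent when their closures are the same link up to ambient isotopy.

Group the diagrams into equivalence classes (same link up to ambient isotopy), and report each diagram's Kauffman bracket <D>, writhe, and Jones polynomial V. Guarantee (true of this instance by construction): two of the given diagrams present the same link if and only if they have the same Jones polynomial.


equivalence classes: {D1} | {D2, D3}
D1 (bracket -A^-10 + A^-6 - A^-2 + A^2 + A^10; 12 crossings at w = +6): V = q^2 + q^4 - q^5 + q^6 - q^7
V(D2) = q^-1 - 1 + 2q - 2q^2 + 2q^3 - 2q^4 + q^5  (w +4, c 12, <D> = A^-8 - 2A^-4 + 2 - 2A^4 + 2A^8 - A^12 + A^16)
D3 (bracket A^-14 - 2A^-10 + 2A^-6 - 2A^-2 + 2A^2 - A^6 + A^10; 12 crossings at w = +2): V = q^-1 - 1 + 2q - 2q^2 + 2q^3 - 2q^4 + q^5
key observation: 2 values of V(q) split the 3 diagrams


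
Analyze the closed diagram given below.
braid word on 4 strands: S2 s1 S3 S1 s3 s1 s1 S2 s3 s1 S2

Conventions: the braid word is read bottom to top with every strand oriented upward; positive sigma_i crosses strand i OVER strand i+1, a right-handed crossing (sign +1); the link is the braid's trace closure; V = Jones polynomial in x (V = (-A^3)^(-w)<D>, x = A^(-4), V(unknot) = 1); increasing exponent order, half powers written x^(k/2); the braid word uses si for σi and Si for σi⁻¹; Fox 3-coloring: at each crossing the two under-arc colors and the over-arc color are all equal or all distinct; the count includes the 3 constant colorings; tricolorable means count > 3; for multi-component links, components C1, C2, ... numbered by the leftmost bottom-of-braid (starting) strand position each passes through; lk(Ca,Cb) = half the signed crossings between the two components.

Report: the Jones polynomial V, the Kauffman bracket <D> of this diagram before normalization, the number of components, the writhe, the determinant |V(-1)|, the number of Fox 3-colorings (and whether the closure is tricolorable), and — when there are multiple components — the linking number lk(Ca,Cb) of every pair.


V = -x^-3 + 2x^-2 - 2x^-1 + 3 - 2x + 2x^2 - x^3
<D> = A^-9 - 2A^-5 + 2A^-1 - 3A^3 + 2A^7 - 2A^11 + A^15 (w = +1)
1 component over 11 crossings, w = +1
3 Fox colorings among 3^11, |V(-1)| = 13: not tricolorable
why: w = +1 (over 11 crossings) is diagram-only; (-A^3)^(-1) removes it from V


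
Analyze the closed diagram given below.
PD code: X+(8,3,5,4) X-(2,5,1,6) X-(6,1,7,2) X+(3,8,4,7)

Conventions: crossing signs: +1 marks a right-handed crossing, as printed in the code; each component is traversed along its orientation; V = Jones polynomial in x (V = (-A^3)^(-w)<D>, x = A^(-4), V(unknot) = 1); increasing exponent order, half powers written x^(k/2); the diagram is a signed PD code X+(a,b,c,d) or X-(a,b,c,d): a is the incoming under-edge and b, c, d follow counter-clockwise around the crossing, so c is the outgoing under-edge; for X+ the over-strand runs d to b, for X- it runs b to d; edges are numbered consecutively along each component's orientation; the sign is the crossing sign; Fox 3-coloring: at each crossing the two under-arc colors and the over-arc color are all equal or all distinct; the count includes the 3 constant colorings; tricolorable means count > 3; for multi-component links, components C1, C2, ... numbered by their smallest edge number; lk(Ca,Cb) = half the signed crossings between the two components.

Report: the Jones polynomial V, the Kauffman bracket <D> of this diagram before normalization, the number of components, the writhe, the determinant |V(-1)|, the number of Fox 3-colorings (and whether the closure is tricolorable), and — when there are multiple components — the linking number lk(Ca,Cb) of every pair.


V(x) = x^-2 + 2 + x^2
bracket: A^-8 + 2 + A^8, w = 0
3 components, writhe 0, over 4 crossings
lk(C1,C2) = 0
linking number lk(C1,C3) = -1
lk(C2,C3): +1
det 4, colorings 3 of 3^4 — not tricolorable
observation: the 3 component pairs carry total linking 0


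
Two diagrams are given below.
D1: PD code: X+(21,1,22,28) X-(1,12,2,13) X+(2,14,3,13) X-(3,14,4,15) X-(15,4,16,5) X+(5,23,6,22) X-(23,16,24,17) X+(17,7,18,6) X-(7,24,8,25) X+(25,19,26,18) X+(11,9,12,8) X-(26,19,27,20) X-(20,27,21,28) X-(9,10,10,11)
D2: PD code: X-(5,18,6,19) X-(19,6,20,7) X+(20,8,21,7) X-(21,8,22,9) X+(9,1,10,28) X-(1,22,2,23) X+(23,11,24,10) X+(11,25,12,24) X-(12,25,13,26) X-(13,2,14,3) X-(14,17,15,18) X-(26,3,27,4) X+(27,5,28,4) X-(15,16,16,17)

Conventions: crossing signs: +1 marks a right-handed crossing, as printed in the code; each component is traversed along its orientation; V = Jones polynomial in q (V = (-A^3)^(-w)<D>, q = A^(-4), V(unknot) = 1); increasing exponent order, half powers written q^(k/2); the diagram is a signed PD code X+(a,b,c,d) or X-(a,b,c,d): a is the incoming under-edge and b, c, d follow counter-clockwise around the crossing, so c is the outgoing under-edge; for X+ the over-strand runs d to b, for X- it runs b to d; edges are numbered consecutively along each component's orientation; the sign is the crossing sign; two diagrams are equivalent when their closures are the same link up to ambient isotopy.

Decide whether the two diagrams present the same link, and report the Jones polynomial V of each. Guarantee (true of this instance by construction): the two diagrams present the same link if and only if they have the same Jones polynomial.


equivalent: yes
V(D1) = q^-5 - 2q^-4 + 2q^-3 - 2q^-2 + 2q^-1 - 1 + q  (w -2, c 14, <D> = A^-10 - A^-6 + 2A^-2 - 2A^2 + 2A^6 - 2A^10 + A^14)
D2 (bracket A^-16 - A^-12 + 2A^-8 - 2A^-4 + 2 - 2A^4 + A^8; 14 crossings at w = -4): V = q^-5 - 2q^-4 + 2q^-3 - 2q^-2 + 2q^-1 - 1 + q
why: Reidemeister moves carry D1 (14 crossings) to D2 (14)


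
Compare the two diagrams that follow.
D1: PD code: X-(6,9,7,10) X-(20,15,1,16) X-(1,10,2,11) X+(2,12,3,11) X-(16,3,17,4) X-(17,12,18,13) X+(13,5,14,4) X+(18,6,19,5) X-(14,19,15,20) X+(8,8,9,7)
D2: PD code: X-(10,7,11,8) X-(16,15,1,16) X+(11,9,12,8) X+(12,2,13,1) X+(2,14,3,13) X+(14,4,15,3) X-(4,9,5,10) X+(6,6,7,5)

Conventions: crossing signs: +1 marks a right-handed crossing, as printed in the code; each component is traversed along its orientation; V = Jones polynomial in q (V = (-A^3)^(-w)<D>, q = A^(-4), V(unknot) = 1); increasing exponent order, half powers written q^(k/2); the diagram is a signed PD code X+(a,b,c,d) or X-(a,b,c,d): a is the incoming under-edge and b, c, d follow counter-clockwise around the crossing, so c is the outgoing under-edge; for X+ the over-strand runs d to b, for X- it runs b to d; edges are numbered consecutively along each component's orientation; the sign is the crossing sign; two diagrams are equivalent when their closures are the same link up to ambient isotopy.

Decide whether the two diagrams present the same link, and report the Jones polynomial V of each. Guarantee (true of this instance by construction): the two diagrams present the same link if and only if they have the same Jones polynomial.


equivalent: no
D1 (bracket A^-2 + A^6 - A^10; 10 crossings at w = -2): V = -q^-4 + q^-3 + q^-1
V(D2) = q + q^3 - q^4  (w +2, c 8, <D> = -A^-10 + A^-6 + A^2)
key observation: 2 classes among 2 diagrams; unequal V(q) rules out equality


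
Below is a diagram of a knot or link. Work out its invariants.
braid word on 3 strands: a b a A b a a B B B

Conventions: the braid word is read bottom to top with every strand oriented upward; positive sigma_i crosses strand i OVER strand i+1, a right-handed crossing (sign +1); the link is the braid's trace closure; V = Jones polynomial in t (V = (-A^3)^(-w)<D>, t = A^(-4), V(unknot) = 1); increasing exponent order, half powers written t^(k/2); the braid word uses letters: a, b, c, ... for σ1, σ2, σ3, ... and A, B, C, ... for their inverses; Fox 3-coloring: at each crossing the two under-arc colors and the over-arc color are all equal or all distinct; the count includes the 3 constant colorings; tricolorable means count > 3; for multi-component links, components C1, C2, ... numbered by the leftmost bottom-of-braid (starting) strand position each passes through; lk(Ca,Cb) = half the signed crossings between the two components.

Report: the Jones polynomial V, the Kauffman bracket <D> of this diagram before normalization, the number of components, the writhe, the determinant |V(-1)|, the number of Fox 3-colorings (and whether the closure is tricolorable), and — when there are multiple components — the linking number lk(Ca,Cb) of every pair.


V = -t^-1 + 2 - t + 2t^2 - t^3 + t^4 - t^5
<D> = -A^-14 + A^-10 - A^-6 + 2A^-2 - A^2 + 2A^6 - A^10 (w = +2)
1 component over 10 crossings, w = +2
9 Fox colorings among 3^10, |V(-1)| = 9: tricolorable
why: the word shrinks to σ1 σ2 σ2 σ1 σ1 σ2⁻¹ σ2⁻¹ σ2⁻¹ after cancelling


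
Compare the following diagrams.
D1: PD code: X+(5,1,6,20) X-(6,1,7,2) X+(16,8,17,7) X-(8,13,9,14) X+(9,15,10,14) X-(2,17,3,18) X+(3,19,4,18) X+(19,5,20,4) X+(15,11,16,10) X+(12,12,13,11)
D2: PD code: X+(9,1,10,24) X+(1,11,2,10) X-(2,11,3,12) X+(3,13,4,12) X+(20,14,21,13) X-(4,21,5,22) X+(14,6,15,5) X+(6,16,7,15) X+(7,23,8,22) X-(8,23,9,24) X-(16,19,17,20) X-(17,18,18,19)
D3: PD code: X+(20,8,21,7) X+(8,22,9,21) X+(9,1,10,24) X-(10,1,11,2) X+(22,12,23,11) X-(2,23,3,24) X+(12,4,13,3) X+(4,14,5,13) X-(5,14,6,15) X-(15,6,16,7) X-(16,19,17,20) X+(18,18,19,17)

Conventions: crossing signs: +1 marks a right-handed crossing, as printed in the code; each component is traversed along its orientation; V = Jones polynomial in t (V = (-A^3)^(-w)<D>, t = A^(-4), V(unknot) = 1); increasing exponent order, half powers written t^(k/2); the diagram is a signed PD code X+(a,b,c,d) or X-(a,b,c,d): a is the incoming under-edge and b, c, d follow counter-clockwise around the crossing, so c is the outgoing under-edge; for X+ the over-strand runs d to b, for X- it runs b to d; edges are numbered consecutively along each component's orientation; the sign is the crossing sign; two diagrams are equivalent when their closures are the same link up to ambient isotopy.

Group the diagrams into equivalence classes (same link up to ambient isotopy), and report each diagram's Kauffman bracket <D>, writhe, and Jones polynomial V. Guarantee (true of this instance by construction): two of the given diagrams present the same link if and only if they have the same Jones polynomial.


classes: {D1} | {D2} | {D3}
V(D1) = 1  [10 crossings, <D> = A^12, w = +4]
D2 (bracket -A^-18 + A^-14 - A^-10 + 2A^-6 - A^-2 + A^2; 12 crossings at w = +2): V = t - t^2 + 2t^3 - t^4 + t^5 - t^6
D3 (bracket -A^-10 + A^-6 + A^2; 12 crossings at w = +2): V = t + t^3 - t^4
note: 3 classes among 3 diagrams; unequal V(t) rules out equality


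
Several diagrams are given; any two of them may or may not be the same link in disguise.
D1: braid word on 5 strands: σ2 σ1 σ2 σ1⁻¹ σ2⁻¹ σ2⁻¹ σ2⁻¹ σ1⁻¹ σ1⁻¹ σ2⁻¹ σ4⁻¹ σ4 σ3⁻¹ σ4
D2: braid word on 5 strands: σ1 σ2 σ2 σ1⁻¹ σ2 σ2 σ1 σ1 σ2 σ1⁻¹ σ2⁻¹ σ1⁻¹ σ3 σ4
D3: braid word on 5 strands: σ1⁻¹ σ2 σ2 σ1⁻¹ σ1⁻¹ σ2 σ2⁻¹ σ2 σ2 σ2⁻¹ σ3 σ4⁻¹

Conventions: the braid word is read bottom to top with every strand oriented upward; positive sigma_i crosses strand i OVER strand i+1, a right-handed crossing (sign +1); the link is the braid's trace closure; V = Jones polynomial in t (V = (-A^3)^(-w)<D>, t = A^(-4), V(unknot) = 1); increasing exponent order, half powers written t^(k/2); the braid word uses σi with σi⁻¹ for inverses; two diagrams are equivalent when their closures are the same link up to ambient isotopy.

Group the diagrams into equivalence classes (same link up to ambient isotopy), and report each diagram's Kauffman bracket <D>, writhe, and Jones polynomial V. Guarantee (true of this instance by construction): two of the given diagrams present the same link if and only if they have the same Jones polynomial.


classes: {D1} | {D2} | {D3}
V(D1) = -t^-6 + t^-5 - t^-4 + 2t^-3 - t^-2 + t^-1  [14 crossings, <D> = A^-8 - A^-4 + 2 - A^4 + A^8 - A^12, w = -4]
V(D2) = 2t - 2t^2 + 3t^3 - 3t^4 + 2t^5 - 2t^6 + t^7  (w +6, c 14, <D> = A^-10 - 2A^-6 + 2A^-2 - 3A^2 + 3A^6 - 2A^10 + 2A^14)
V(D3) = -t^-3 + 2t^-2 - 2t^-1 + 3 - 2t + 2t^2 - t^3  [12 crossings, <D> = -A^-12 + 2A^-8 - 2A^-4 + 3 - 2A^4 + 2A^8 - A^12, w = 0]
note: 3 classes among 3 diagrams; unequal V(t) rules out equality


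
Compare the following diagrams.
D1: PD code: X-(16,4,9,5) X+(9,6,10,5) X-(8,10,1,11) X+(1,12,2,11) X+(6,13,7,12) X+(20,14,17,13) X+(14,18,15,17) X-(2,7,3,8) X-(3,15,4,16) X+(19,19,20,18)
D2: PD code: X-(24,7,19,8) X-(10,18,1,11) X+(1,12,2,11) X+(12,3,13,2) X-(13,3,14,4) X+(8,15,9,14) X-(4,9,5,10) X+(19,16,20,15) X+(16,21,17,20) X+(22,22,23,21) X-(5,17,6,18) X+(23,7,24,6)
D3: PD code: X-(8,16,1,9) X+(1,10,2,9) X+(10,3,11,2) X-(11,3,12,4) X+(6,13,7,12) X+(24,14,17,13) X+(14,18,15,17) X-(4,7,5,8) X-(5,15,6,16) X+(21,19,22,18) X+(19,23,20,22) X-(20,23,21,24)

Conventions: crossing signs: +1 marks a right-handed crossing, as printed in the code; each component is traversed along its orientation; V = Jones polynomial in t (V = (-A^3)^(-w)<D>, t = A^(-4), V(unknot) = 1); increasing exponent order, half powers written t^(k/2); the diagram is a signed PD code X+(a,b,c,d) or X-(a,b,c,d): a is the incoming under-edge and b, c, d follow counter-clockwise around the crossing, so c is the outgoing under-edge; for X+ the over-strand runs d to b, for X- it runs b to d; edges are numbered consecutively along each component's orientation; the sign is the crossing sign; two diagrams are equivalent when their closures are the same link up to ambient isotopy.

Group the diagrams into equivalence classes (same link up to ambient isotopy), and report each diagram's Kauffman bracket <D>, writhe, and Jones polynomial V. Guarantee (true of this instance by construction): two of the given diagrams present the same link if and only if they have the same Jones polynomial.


grouping into links: {D1, D2, D3}
V(D1) = 1 + t + t^2 + t^3  (w +2, c 10, <D> = A^-6 + A^-2 + A^2 + A^6)
V(D2) = 1 + t + t^2 + t^3  (w +2, c 12, <D> = A^-6 + A^-2 + A^2 + A^6)
D3 (bracket A^-6 + A^-2 + A^2 + A^6; 12 crossings at w = +2): V = 1 + t + t^2 + t^3
why: one V(t) for all 3 diagrams — one class (guaranteed)


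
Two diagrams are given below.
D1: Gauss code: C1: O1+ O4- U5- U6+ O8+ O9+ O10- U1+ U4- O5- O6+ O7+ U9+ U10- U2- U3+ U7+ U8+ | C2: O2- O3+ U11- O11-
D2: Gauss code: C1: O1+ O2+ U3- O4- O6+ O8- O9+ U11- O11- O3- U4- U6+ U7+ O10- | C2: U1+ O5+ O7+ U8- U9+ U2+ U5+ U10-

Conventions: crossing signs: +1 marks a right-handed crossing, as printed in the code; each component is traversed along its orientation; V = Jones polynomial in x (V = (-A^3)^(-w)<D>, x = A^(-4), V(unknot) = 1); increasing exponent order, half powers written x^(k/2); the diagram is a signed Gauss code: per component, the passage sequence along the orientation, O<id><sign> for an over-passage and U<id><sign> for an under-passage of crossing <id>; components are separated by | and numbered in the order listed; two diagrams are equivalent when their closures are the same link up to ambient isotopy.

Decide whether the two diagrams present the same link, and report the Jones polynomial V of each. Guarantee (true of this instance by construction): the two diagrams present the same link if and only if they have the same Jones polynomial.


equivalent: no
D1 (bracket A + A^5; 11 crossings at w = +1): V = -x^(-1/2) - x^(1/2)
D2 (bracket A^-7 + A; 11 crossings at w = +1): V = -x^(1/2) - x^(5/2)
key observation: V(x) takes 2 values over 2 diagrams, fixing the grouping


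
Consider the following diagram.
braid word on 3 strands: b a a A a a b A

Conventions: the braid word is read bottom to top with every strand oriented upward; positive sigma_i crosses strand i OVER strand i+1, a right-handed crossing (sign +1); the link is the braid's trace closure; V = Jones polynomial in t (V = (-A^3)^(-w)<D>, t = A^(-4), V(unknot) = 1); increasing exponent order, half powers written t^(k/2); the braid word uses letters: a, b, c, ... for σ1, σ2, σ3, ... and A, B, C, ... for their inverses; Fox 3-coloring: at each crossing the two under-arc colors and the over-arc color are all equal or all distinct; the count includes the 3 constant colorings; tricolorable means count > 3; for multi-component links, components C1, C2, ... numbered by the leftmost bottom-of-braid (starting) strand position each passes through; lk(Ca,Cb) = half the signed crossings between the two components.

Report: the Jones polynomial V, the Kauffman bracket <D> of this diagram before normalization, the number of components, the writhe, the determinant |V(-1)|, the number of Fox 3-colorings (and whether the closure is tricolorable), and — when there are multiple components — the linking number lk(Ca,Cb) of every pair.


V(t) = t - t^2 + 2t^3 - t^4 + t^5 - t^6
bracket: -A^-12 + A^-8 - A^-4 + 2 - A^4 + A^8, w = +4
1 component, writhe +4, over 8 crossings
det 7, colorings 3 of 3^8 — not tricolorable
observation: the span of V is 5, forcing >= 5 crossings in any diagram


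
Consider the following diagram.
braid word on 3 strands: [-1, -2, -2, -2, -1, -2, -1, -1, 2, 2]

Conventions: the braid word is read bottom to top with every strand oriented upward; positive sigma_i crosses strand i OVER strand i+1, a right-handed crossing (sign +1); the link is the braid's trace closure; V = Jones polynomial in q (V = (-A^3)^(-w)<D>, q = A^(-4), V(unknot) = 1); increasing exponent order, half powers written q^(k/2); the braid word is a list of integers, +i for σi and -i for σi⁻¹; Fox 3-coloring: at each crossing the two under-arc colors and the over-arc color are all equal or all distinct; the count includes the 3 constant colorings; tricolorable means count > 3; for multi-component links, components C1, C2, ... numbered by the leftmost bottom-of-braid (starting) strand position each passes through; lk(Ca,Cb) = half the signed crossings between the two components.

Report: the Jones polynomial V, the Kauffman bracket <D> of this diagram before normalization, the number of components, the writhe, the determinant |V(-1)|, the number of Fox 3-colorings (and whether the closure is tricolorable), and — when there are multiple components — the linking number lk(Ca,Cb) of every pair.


Jones polynomial: V(q) = -q^-9 + q^-8 - 2q^-7 + 3q^-6 - 2q^-5 + 2q^-4 - q^-3 + q^-2
<D> = A^-10 - A^-6 + 2A^-2 - 2A^2 + 3A^6 - 2A^10 + A^14 - A^18; writhe -6
components 1, writhe -6 (10 crossings)
3-colorings: 3 of 3^10, det 13 — not tricolorable
note: the span of V is 7, forcing >= 7 crossings in any diagram


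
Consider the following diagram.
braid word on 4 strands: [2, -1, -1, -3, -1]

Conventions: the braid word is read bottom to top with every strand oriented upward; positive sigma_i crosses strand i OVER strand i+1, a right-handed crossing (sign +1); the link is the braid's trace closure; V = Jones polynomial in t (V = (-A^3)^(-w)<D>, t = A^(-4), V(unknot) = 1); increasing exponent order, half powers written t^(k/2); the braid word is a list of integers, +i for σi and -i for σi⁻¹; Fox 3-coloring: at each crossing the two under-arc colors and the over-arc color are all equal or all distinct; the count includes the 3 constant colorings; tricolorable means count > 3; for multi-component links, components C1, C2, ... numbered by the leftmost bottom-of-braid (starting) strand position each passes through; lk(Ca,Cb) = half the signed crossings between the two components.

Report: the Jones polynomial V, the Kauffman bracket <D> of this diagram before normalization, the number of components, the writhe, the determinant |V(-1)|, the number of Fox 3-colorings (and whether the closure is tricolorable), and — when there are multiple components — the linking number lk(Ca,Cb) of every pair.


V = -t^-4 + t^-3 + t^-1
<D> = -A^-5 - A^3 + A^7 (w = -3)
1 component over 5 crossings, w = -3
9 Fox colorings among 3^5, |V(-1)| = 3: tricolorable
why: |V(-1)| = 3: so tricolorable, since 3 divides 3


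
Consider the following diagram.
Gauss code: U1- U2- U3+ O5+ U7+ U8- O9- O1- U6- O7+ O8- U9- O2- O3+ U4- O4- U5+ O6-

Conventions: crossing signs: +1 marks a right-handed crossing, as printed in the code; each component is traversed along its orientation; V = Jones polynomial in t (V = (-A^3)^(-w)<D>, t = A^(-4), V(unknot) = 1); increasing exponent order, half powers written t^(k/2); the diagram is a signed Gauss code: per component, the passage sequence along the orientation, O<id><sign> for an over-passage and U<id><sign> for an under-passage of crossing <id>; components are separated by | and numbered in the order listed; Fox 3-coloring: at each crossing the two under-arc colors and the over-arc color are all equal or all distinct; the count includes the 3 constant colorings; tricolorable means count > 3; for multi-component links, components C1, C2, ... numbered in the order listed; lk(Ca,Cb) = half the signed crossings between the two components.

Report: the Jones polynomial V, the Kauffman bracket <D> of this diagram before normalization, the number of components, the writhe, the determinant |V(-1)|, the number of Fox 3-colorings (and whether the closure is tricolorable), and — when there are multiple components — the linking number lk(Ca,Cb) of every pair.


V(t) = 1
bracket: -A^-9, w = -3
1 component, writhe -3, over 9 crossings
det 1, colorings 3 of 3^9 — not tricolorable
observation: det 1 = |V(-1)|; not divisible by 3, so not tricolorable


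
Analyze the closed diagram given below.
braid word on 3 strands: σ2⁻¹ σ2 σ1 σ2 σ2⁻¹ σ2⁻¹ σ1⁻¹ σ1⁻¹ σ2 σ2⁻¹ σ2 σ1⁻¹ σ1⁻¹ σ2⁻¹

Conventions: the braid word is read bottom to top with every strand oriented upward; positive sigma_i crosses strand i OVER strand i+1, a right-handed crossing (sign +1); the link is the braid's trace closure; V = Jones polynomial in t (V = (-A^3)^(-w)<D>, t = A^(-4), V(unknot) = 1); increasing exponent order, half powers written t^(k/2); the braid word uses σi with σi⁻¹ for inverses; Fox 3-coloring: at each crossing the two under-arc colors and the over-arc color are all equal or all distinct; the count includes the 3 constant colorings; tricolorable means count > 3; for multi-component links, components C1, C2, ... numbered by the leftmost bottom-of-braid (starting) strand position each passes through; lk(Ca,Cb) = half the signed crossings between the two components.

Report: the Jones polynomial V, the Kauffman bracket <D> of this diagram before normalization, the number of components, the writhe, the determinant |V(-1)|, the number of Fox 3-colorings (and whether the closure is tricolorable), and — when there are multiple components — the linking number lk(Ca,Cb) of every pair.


V = t^-7 - 2t^-6 + 2t^-5 - 3t^-4 + 3t^-3 - 2t^-2 + 2t^-1
<D> = 2A^-8 - 2A^-4 + 3 - 3A^4 + 2A^8 - 2A^12 + A^16 (w = -4)
1 component over 14 crossings, w = -4
9 Fox colorings among 3^14, |V(-1)| = 15: tricolorable
why: free reduction leaves σ1 σ2⁻¹ σ1⁻¹ σ1⁻¹ σ2 σ1⁻¹ σ1⁻¹ σ2⁻¹ of the original 14 letters
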